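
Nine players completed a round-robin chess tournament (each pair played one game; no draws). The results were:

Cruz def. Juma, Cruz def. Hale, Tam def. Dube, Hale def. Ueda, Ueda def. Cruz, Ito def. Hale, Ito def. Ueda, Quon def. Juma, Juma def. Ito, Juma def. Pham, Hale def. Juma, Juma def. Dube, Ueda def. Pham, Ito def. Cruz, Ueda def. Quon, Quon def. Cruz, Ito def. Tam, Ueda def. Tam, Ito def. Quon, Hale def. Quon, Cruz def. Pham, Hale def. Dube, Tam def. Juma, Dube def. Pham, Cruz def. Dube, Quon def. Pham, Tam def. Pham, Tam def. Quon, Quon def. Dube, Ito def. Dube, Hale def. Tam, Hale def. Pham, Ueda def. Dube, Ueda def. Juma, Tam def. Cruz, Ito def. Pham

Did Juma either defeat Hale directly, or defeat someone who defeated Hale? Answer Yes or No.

Juma did not beat Hale directly.
Juma beat Ito, Pham, Dube. Of those, Ito beat Hale.

Yes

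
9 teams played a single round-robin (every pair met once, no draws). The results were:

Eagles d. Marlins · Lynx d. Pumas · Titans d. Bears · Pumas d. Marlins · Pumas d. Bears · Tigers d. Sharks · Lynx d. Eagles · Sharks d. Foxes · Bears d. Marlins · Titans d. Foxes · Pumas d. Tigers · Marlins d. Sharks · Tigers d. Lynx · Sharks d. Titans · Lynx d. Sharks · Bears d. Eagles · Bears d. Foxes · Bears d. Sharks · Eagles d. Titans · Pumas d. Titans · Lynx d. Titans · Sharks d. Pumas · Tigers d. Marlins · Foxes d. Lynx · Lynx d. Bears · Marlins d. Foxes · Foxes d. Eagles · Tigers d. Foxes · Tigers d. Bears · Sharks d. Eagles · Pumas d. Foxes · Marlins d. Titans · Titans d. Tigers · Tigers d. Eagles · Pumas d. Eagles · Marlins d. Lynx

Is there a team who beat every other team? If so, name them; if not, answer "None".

Highest win total is Tigers with 6 (out of 8 possible).
Tigers lost to Pumas, Titans, so no team went undefeated.

None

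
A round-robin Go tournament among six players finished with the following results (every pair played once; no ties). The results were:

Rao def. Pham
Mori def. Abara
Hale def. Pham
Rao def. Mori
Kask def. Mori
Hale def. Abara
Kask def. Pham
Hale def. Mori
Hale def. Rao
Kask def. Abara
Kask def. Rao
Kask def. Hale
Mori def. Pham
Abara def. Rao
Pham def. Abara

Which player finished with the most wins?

Win totals: Hale 4, Kask 5, Pham 1, Rao 2, Mori 2, Abara 1.
Kask leads with 5 wins (next highest: 4).

Kask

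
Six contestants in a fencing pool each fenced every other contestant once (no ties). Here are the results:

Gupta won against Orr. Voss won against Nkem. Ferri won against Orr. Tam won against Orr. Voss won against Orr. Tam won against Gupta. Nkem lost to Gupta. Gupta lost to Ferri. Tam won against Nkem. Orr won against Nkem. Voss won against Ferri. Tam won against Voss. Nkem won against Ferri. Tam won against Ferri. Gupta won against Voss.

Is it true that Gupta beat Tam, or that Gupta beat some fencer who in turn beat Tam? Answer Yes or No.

No

Gupta did not beat Tam directly.
Gupta beat Voss, Nkem, Orr, but each of them lost to Tam. No two-step path.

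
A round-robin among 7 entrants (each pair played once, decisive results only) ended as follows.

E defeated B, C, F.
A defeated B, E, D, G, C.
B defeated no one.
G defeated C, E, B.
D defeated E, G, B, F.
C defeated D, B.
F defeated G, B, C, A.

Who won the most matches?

A

Win totals: A 5, B 0, C 2, D 4, E 3, F 4, G 3.
A leads with 5 wins (next highest: 4).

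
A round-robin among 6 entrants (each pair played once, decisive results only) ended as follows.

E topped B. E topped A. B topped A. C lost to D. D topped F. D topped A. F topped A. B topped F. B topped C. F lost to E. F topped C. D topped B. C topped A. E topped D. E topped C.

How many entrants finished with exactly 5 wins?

Win totals: A 0, B 3, C 1, D 4, E 5, F 2.
Exactly 5: E — 1 entrant.

1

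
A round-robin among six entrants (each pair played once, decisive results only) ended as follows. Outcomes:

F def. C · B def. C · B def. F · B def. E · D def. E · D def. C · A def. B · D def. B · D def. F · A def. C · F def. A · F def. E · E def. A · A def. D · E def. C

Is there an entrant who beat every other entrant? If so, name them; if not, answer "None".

None

Highest win total is D with 4 (out of 5 possible).
D lost to A, so no entrant went undefeated.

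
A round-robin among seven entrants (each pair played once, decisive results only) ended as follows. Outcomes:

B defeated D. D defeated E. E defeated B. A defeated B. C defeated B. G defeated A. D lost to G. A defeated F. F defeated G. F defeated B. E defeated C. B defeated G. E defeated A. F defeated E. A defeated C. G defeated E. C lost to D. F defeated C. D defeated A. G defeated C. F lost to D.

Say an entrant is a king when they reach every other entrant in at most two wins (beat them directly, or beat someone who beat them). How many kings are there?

A reaches everyone (king).
B reaches everyone (king).
C cannot reach A, E, F in two steps.
D reaches everyone (king).
E reaches everyone (king).
F reaches everyone (king).
G reaches everyone (king).
Kings: A, B, D, E, F, G — 6.

6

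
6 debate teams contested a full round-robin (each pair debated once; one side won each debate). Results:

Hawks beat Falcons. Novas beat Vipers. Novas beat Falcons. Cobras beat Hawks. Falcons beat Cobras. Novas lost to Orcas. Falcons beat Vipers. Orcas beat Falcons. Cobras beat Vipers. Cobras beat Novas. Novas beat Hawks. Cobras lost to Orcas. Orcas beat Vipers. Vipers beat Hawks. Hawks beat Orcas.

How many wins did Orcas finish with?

Orcas' results: beat Novas, Falcons, Cobras, Vipers; lost to Hawks.
That is 4 wins.

4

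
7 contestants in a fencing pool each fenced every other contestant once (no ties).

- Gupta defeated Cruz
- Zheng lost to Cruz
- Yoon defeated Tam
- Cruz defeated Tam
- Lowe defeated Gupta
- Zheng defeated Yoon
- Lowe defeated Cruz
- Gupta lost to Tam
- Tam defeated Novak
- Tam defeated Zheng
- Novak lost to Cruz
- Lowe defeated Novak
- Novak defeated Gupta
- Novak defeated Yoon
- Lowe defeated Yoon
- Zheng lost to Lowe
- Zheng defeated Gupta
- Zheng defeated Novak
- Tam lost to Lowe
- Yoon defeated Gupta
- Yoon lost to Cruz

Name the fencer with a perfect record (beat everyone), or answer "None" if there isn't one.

Lowe

Lowe has 6 wins out of 6 opponents — a perfect record.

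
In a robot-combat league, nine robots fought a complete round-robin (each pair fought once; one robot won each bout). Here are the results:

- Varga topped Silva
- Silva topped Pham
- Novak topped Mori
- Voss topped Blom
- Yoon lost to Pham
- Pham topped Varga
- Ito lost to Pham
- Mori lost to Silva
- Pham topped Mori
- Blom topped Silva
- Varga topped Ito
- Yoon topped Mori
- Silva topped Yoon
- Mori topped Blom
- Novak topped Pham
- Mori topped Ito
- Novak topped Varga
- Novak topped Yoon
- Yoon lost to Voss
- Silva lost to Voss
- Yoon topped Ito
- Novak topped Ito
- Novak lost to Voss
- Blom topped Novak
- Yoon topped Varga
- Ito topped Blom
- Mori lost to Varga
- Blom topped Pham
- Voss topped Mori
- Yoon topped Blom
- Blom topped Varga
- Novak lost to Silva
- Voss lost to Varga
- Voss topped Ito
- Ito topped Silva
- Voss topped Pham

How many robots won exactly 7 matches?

Win totals: Varga 4, Blom 4, Novak 5, Silva 4, Ito 2, Voss 7, Yoon 4, Pham 4, Mori 2.
Exactly 7: Voss — 1 robot.

1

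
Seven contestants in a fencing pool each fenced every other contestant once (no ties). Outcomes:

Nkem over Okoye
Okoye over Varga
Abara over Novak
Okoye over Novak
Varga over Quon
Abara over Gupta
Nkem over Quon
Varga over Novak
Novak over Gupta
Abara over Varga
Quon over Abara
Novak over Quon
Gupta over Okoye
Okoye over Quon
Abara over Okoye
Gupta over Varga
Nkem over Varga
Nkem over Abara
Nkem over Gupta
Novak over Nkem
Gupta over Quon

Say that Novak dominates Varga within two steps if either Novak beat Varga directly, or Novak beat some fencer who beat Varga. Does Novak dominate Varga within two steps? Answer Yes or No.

Novak did not beat Varga directly.
Novak beat Gupta, Nkem, Quon. Of those, Gupta beat Varga.

Yes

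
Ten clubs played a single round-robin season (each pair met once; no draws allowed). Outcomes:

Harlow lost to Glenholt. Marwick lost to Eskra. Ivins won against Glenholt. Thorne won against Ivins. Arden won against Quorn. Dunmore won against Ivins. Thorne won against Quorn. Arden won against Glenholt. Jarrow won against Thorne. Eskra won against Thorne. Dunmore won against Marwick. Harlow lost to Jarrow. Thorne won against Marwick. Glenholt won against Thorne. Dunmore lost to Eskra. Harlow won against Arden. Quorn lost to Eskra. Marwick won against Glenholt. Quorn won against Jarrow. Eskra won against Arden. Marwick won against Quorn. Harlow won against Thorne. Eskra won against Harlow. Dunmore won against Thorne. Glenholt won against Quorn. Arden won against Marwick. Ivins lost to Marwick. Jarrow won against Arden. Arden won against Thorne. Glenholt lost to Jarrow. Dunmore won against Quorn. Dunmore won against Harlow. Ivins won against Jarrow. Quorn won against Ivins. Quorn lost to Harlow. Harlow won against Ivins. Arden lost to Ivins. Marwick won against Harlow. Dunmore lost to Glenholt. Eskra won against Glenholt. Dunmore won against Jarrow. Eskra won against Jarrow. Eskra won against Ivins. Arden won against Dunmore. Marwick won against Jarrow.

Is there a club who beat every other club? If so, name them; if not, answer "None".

Eskra has 9 wins out of 9 opponents — a perfect record.

Eskra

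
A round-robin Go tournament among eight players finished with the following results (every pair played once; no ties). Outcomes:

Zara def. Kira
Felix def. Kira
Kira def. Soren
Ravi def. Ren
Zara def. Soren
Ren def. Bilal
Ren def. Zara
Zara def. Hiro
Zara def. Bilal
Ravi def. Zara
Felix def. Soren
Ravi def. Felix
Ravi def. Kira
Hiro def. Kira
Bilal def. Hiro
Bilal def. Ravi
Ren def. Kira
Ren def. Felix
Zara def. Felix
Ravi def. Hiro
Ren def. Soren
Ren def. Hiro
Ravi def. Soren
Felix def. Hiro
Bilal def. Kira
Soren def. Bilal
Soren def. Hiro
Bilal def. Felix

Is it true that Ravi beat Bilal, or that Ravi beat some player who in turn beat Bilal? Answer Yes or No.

Ravi did not beat Bilal directly.
Ravi beat Hiro, Kira, Zara, Soren, Ren, Felix. Of those, Zara beat Bilal.

Yes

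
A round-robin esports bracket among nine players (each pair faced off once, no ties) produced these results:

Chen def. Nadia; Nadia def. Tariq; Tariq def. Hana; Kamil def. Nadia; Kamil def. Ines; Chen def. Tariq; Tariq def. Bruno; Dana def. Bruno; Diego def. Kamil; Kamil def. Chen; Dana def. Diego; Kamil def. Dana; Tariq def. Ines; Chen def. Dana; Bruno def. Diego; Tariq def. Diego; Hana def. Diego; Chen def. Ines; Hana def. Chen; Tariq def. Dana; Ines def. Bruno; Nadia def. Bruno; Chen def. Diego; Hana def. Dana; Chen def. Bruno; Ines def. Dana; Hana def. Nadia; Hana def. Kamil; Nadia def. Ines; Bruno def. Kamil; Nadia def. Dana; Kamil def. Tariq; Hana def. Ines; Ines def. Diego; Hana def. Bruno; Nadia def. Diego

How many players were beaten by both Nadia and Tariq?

Nadia beat: Dana, Diego, Ines, Tariq, Bruno.
Tariq beat: Dana, Diego, Hana, Ines, Bruno.
Both beat: Dana, Diego, Ines, Bruno — 4.

4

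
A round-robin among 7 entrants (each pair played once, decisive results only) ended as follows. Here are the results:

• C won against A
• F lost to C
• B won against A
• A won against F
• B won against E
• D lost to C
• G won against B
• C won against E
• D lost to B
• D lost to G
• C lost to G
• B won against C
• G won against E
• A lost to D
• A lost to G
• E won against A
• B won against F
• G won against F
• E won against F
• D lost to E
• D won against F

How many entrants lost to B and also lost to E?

3

B beat: A, C, D, E, F.
E beat: A, D, F.
Both beat: A, D, F — 3.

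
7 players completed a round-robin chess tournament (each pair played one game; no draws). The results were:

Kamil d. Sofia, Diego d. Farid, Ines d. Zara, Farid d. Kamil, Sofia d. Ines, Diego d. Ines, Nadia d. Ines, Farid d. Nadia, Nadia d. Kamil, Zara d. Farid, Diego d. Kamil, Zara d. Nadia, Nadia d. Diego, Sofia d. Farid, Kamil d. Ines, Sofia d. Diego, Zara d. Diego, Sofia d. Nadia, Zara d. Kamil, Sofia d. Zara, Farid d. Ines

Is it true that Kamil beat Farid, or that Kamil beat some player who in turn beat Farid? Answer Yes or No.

Kamil did not beat Farid directly.
Kamil beat Sofia, Ines. Of those, Sofia beat Farid.

Yes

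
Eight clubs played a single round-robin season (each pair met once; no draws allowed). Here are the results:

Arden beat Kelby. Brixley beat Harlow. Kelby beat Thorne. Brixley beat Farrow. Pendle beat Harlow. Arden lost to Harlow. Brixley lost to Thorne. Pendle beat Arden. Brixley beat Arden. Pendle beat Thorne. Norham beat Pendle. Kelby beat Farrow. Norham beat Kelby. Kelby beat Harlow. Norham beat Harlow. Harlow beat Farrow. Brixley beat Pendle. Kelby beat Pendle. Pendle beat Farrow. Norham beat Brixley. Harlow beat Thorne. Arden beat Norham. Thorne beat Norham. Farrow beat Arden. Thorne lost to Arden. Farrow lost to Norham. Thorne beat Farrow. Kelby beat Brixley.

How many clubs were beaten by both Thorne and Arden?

Thorne beat: Norham, Brixley, Farrow.
Arden beat: Norham, Thorne, Kelby.
Both beat: Norham — 1.

1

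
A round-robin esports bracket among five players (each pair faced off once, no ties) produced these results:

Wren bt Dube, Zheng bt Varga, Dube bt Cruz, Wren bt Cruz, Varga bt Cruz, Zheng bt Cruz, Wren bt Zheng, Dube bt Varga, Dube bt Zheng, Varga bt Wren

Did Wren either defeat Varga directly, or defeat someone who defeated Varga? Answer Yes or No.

Wren did not beat Varga directly.
Wren beat Cruz, Zheng, Dube. Of those, Zheng beat Varga.

Yes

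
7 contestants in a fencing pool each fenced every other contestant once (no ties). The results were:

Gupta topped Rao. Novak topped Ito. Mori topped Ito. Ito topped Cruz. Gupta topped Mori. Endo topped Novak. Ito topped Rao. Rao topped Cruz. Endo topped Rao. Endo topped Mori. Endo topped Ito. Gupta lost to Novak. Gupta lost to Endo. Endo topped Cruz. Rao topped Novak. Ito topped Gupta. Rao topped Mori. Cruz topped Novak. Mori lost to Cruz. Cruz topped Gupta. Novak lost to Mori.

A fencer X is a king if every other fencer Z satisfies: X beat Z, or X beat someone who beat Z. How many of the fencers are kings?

Novak cannot reach Endo in two steps.
Mori cannot reach Endo in two steps.
Ito cannot reach Endo in two steps.
Gupta cannot reach Endo in two steps.
Cruz cannot reach Endo in two steps.
Rao cannot reach Endo in two steps.
Endo reaches everyone (king).
Kings: Endo — 1.

1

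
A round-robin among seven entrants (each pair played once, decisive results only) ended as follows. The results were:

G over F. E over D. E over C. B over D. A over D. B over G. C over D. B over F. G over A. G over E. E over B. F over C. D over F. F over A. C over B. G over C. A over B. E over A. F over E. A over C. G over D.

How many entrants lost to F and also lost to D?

0

F beat: A, C, E.
D beat: F.
No one was beaten by both.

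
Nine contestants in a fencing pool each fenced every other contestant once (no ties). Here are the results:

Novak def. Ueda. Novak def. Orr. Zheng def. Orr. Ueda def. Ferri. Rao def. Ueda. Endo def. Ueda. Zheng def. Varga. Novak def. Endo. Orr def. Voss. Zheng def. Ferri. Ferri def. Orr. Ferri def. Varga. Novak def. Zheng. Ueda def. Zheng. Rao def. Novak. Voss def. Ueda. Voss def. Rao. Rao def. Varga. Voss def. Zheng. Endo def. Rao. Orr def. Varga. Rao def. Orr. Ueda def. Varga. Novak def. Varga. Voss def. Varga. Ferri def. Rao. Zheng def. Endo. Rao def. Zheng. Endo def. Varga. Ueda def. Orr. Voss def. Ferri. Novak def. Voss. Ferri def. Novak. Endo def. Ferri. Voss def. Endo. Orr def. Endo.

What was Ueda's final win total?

4

Ueda's results: beat Varga, Ferri, Zheng, Orr; lost to Endo, Novak, Voss, Rao.
That is 4 wins.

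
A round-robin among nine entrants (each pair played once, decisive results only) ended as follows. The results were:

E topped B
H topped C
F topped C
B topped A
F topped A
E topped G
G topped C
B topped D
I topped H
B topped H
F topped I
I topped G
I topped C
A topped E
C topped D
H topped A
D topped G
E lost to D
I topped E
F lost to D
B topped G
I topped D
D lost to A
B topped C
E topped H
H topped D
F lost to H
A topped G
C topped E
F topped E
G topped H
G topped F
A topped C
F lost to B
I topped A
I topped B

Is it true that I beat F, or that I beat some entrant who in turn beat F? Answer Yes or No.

Yes

I did not beat F directly.
I beat A, B, C, D, E, G, H. Of those, B beat F.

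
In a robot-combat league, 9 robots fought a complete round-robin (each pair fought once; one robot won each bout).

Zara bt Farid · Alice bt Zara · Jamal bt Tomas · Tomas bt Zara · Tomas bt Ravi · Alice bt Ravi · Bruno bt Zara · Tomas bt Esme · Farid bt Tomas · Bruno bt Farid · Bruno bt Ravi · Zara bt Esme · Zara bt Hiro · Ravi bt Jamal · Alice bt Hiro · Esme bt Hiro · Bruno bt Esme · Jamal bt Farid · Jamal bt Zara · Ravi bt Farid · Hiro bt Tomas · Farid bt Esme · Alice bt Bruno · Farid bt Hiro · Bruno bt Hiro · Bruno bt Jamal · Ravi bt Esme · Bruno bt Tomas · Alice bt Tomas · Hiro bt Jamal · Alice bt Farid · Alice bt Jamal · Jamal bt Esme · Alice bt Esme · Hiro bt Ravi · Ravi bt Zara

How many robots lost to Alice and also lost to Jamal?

4

Alice beat: Hiro, Jamal, Bruno, Ravi, Zara, Tomas, Farid, Esme.
Jamal beat: Zara, Tomas, Farid, Esme.
Both beat: Zara, Tomas, Farid, Esme — 4.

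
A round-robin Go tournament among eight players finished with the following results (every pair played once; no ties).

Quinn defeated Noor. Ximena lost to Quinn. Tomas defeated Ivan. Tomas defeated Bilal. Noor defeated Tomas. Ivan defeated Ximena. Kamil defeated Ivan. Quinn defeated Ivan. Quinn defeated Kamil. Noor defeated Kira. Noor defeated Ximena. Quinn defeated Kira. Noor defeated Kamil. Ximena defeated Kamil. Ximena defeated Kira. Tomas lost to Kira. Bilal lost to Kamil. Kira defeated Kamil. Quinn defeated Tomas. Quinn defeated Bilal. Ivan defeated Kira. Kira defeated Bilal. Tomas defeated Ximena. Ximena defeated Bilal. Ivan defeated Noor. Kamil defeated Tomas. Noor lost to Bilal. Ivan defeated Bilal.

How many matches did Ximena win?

Ximena's results: beat Kira, Kamil, Bilal; lost to Noor, Tomas, Quinn, Ivan.
That is 3 wins.

3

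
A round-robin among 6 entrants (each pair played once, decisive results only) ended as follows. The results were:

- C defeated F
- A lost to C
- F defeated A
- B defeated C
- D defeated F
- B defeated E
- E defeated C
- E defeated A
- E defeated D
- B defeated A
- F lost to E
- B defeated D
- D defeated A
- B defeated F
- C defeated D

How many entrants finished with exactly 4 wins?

1

Win totals: A 0, B 5, C 3, D 2, E 4, F 1.
Exactly 4: E — 1 entrant.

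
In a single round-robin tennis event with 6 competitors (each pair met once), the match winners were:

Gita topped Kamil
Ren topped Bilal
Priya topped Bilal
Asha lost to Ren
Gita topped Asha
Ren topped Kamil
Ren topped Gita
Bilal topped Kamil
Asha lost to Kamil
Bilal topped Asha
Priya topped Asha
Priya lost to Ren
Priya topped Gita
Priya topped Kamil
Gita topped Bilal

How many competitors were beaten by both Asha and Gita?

0

Asha beat: no one.
Gita beat: Bilal, Asha, Kamil.
No one was beaten by both.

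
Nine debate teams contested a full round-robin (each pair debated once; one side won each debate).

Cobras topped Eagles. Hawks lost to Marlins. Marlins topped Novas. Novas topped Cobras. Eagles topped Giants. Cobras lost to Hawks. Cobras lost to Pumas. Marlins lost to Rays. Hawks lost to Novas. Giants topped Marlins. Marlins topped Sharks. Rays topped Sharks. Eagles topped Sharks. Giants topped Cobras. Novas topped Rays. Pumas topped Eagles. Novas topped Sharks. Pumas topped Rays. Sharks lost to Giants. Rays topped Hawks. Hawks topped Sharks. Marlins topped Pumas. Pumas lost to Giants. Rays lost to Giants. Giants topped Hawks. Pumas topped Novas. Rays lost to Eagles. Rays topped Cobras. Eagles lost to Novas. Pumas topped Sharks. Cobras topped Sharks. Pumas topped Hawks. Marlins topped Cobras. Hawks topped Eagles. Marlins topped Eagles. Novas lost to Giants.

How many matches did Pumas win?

Pumas' results: beat Rays, Novas, Eagles, Sharks, Cobras, Hawks; lost to Marlins, Giants.
That is 6 wins.

6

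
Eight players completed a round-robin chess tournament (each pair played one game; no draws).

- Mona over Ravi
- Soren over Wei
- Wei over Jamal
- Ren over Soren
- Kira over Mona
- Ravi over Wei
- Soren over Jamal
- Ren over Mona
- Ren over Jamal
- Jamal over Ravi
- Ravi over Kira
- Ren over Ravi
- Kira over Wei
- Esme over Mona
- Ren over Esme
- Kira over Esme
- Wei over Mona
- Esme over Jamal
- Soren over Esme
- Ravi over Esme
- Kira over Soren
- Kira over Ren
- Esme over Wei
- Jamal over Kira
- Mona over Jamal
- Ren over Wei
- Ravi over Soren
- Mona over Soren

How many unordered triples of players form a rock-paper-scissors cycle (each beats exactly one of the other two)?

14

Win totals: Soren 3, Kira 5, Jamal 2, Wei 2, Ren 6, Mona 3, Esme 3, Ravi 4.
A player with w wins dominates both others in C(w,2) triples; summing gives 3 + 10 + 1 + 1 + 15 + 3 + 3 + 6 = 42 transitive triples.
Total triples C(8,3) = 56, so cyclic triples = 56 − 42 = 14.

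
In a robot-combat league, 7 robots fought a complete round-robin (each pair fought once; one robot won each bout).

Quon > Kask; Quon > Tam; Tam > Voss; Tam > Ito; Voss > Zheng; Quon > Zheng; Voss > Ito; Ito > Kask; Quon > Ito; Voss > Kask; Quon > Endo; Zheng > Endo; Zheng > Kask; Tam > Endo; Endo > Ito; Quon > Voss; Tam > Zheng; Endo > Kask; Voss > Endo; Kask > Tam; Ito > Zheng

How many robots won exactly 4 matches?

2

Win totals: Kask 1, Ito 2, Tam 4, Quon 6, Zheng 2, Endo 2, Voss 4.
Exactly 4: Tam, Voss — 2 robots.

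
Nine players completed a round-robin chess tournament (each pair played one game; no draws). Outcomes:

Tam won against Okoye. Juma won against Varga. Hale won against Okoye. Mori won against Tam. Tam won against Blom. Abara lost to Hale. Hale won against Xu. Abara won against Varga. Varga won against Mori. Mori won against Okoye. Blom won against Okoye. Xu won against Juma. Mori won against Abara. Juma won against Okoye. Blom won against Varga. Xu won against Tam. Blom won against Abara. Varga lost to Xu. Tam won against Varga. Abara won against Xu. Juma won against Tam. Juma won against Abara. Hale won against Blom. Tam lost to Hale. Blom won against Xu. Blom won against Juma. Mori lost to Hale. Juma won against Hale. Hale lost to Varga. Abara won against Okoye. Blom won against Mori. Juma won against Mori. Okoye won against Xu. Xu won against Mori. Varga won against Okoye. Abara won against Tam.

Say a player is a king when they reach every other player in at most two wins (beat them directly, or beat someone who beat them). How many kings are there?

6

Xu reaches everyone (king).
Mori cannot reach Hale, Juma in two steps.
Blom reaches everyone (king).
Abara reaches everyone (king).
Hale reaches everyone (king).
Tam reaches everyone (king).
Juma reaches everyone (king).
Okoye cannot reach Blom, Abara, Hale in two steps.
Varga cannot reach Juma in two steps.
Kings: Xu, Blom, Abara, Hale, Tam, Juma — 6.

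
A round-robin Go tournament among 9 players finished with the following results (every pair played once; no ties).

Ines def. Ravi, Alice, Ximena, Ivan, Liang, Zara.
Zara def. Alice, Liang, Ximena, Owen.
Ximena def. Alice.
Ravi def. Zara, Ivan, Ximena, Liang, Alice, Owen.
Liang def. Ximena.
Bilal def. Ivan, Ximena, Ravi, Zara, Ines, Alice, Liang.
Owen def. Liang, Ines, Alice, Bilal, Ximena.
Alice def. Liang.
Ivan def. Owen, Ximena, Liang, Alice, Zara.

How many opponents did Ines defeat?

6

Ines' results: beat Liang, Ravi, Alice, Zara, Ivan, Ximena; lost to Owen, Bilal.
That is 6 wins.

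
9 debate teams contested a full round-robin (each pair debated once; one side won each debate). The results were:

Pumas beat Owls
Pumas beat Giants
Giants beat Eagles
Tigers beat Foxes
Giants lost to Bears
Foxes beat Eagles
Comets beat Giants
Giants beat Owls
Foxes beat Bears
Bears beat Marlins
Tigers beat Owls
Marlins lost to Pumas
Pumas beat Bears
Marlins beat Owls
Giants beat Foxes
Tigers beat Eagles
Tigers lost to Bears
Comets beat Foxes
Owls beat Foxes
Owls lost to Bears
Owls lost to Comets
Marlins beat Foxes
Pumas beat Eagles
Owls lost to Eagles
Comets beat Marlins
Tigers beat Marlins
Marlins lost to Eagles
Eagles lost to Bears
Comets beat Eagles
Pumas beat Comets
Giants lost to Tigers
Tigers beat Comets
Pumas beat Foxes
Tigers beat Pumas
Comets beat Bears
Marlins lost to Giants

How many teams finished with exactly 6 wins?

1

Win totals: Marlins 2, Owls 1, Giants 4, Comets 6, Eagles 2, Bears 5, Foxes 2, Pumas 7, Tigers 7.
Exactly 6: Comets — 1 team.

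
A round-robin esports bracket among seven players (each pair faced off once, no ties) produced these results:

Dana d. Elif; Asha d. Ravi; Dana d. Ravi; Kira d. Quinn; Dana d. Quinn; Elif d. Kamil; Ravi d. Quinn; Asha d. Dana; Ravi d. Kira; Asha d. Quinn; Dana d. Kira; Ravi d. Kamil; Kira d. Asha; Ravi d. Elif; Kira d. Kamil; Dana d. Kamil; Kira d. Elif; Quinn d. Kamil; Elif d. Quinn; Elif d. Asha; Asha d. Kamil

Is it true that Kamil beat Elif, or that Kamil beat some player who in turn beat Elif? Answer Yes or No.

No

Kamil did not beat Elif directly.
Kamil beat no one, so there is no intermediate player.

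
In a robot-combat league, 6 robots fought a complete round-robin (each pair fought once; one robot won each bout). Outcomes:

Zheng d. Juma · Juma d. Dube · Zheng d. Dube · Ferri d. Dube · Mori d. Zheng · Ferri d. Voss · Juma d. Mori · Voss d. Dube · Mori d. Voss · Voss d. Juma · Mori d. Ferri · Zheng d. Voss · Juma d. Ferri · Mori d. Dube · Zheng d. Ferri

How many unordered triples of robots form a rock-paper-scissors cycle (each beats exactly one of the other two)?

Win totals: Juma 3, Mori 4, Voss 2, Ferri 2, Zheng 4, Dube 0.
A robot with w wins dominates both others in C(w,2) triples; summing gives 3 + 6 + 1 + 1 + 6 + 0 = 17 transitive triples.
Total triples C(6,3) = 20, so cyclic triples = 20 − 17 = 3.

3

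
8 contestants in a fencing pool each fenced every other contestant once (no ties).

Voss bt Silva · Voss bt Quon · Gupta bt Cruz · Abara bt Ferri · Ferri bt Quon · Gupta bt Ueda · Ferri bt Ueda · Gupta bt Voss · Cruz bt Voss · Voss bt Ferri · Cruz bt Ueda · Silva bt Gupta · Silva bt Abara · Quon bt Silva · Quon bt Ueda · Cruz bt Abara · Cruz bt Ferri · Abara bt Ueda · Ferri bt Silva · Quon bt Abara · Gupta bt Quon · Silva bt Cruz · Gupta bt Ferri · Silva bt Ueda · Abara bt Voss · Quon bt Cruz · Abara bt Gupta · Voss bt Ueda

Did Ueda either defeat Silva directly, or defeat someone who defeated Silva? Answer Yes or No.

No

Ueda did not beat Silva directly.
Ueda beat no one, so there is no intermediate fencer.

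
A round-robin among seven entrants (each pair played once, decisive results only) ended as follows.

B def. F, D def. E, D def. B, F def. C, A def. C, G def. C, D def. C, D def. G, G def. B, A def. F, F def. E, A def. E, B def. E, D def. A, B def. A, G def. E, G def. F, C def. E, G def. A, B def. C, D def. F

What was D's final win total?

D's results: beat A, B, C, E, F, G; lost to no one.
That is 6 wins.

6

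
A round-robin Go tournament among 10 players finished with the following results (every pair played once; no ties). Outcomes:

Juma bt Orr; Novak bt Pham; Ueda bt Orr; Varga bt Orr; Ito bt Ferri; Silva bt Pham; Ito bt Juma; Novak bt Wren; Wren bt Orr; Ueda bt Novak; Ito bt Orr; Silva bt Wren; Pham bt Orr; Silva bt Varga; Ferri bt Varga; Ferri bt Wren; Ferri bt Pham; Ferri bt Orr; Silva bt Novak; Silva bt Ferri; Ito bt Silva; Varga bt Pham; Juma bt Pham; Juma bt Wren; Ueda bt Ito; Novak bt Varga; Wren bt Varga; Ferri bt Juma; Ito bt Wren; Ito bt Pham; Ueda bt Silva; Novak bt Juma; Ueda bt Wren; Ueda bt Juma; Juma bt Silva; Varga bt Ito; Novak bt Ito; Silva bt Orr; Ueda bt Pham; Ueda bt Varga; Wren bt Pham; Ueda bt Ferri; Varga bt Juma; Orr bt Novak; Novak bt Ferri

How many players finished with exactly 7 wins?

Win totals: Ferri 5, Juma 4, Novak 6, Ito 6, Silva 6, Pham 1, Ueda 9, Varga 4, Orr 1, Wren 3.
No player has exactly 7 wins.

0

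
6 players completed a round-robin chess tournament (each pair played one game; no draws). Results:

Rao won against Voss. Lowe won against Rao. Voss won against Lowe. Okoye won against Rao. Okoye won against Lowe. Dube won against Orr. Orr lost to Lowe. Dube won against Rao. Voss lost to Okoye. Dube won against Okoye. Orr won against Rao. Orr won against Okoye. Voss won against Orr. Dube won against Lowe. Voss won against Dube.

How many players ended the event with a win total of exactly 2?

Win totals: Rao 1, Lowe 2, Okoye 3, Orr 2, Dube 4, Voss 3.
Exactly 2: Lowe, Orr — 2 players.

2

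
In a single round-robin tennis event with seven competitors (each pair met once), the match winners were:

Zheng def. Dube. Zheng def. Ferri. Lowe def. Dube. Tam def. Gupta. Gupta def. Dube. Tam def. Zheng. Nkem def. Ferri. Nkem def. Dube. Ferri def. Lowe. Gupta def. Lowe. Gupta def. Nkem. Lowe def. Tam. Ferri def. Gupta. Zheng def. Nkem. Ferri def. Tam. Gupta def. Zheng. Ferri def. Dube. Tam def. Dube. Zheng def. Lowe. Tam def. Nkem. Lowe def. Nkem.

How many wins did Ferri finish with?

Ferri's results: beat Tam, Lowe, Gupta, Dube; lost to Zheng, Nkem.
That is 4 wins.

4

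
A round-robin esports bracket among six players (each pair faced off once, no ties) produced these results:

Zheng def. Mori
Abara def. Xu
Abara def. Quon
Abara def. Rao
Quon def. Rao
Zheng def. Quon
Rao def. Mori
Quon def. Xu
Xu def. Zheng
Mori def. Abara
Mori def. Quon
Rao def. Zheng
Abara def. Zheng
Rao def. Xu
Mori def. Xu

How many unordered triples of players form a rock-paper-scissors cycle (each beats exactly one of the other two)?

6

Win totals: Xu 1, Abara 4, Zheng 2, Rao 3, Quon 2, Mori 3.
A player with w wins dominates both others in C(w,2) triples; summing gives 0 + 6 + 1 + 3 + 1 + 3 = 14 transitive triples.
Total triples C(6,3) = 20, so cyclic triples = 20 − 14 = 6.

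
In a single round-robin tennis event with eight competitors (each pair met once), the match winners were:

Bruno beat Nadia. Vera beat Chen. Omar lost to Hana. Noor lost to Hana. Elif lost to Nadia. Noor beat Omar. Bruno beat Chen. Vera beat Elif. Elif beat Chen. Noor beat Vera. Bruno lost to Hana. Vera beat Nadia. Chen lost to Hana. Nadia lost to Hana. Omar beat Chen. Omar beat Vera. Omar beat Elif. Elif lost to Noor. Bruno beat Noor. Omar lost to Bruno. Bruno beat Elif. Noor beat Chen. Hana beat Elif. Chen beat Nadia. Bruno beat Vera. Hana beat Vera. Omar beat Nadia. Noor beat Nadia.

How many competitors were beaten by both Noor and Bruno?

5

Noor beat: Vera, Nadia, Chen, Omar, Elif.
Bruno beat: Vera, Nadia, Noor, Chen, Omar, Elif.
Both beat: Vera, Nadia, Chen, Omar, Elif — 5.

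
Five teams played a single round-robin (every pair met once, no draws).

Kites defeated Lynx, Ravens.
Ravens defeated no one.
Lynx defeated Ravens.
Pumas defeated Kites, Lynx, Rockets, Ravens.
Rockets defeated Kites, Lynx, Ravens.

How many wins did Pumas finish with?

Pumas' results: beat Ravens, Rockets, Lynx, Kites; lost to no one.
That is 4 wins.

4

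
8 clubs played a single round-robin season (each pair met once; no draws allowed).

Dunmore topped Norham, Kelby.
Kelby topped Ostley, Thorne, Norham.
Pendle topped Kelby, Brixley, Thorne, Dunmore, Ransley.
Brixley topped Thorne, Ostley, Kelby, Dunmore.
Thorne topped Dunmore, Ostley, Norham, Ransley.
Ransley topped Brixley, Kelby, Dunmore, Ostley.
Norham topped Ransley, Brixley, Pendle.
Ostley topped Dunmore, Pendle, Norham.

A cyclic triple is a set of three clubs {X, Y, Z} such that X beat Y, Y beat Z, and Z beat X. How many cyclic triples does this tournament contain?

Win totals: Kelby 3, Dunmore 2, Thorne 4, Ransley 4, Pendle 5, Brixley 4, Ostley 3, Norham 3.
A club with w wins dominates both others in C(w,2) triples; summing gives 3 + 1 + 6 + 6 + 10 + 6 + 3 + 3 = 38 transitive triples.
Total triples C(8,3) = 56, so cyclic triples = 56 − 38 = 18.

18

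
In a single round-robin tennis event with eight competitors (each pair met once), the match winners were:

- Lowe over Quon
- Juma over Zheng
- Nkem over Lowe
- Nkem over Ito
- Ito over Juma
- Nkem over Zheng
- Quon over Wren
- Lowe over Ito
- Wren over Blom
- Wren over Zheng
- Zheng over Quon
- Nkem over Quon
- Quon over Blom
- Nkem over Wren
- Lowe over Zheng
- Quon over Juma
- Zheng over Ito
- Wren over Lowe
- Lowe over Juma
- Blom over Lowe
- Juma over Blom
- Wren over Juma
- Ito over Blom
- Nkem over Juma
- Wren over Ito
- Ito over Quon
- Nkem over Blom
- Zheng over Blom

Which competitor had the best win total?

Nkem

Win totals: Wren 5, Lowe 4, Ito 3, Nkem 7, Juma 2, Blom 1, Quon 3, Zheng 3.
Nkem leads with 7 wins (next highest: 5).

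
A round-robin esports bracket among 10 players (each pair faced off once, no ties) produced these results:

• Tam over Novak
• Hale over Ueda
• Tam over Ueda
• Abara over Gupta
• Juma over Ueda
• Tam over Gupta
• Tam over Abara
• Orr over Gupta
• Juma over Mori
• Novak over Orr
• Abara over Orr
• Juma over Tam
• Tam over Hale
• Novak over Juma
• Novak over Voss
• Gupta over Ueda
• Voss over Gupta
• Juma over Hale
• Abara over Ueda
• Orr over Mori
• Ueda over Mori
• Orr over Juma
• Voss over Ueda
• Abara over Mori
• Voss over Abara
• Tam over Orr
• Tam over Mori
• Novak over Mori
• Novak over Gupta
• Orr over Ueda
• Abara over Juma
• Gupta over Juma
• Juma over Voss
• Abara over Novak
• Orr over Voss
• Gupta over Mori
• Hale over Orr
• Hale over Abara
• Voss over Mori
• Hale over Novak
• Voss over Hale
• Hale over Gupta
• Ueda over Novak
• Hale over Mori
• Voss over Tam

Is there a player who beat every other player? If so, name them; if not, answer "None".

Highest win total is Tam with 7 (out of 9 possible).
Tam lost to Juma, Voss, so no player went undefeated.

None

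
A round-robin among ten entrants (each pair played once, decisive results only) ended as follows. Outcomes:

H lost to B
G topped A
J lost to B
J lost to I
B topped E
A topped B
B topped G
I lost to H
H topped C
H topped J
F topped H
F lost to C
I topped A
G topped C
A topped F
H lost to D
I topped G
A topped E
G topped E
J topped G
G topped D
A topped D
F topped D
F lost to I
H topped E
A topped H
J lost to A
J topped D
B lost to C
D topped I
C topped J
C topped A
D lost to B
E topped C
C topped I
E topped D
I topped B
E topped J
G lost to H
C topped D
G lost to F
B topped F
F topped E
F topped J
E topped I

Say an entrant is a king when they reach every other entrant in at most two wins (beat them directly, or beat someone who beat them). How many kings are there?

A reaches everyone (king).
B reaches everyone (king).
C reaches everyone (king).
D reaches everyone (king).
E reaches everyone (king).
F cannot reach B in two steps.
G reaches everyone (king).
H reaches everyone (king).
I reaches everyone (king).
J cannot reach B, F in two steps.
Kings: A, B, C, D, E, G, H, I — 8.

8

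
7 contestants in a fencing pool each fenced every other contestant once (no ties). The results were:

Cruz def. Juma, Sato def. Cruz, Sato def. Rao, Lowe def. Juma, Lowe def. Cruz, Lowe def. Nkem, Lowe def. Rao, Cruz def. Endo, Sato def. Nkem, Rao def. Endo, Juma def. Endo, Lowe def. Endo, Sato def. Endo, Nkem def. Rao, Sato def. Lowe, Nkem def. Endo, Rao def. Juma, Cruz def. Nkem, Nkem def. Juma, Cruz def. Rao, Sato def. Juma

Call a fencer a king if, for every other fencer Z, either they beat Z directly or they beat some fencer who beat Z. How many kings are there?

1

Nkem cannot reach Lowe, Cruz, Sato in two steps.
Rao cannot reach Nkem, Lowe, Cruz, Sato in two steps.
Lowe cannot reach Sato in two steps.
Endo cannot reach Nkem, Rao, Lowe, Juma, Cruz, Sato in two steps.
Juma cannot reach Nkem, Rao, Lowe, Cruz, Sato in two steps.
Cruz cannot reach Lowe, Sato in two steps.
Sato reaches everyone (king).
Kings: Sato — 1.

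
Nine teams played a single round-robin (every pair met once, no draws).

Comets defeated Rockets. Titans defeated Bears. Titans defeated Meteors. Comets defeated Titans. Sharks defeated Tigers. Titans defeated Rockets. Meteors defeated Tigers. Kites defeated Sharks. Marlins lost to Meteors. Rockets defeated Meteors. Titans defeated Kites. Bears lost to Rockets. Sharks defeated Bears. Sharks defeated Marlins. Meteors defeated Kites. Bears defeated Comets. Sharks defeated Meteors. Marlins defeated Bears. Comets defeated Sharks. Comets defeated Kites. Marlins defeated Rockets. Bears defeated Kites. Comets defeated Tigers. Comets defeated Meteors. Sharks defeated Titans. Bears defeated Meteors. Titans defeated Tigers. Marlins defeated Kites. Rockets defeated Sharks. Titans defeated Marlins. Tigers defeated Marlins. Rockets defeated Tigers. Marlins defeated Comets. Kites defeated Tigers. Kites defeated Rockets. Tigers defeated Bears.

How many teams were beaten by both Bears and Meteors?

1

Bears beat: Kites, Meteors, Comets.
Meteors beat: Kites, Marlins, Tigers.
Both beat: Kites — 1.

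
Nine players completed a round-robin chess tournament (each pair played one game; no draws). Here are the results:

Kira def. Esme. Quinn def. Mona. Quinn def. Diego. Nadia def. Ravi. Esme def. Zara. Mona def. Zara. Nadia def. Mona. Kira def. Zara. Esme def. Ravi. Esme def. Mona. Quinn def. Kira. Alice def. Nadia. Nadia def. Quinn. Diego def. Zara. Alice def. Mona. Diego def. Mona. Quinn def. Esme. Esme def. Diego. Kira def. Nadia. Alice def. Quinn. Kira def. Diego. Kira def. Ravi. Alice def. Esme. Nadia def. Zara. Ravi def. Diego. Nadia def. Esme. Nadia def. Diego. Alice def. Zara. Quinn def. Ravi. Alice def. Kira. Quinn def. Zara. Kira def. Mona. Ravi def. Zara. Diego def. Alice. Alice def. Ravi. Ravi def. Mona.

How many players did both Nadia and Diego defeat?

2

Nadia beat: Diego, Ravi, Quinn, Esme, Mona, Zara.
Diego beat: Alice, Mona, Zara.
Both beat: Mona, Zara — 2.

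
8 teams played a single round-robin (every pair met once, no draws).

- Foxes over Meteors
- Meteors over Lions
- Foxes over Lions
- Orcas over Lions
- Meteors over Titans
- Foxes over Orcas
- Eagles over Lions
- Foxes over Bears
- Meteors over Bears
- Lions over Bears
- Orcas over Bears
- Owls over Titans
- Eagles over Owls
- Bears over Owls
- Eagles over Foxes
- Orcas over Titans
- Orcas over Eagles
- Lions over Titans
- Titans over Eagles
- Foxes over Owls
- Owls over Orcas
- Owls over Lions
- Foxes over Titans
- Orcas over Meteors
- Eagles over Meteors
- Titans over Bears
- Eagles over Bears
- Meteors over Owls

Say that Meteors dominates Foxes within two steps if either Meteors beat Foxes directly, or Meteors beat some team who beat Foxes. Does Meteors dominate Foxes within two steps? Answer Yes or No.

No

Meteors did not beat Foxes directly.
Meteors beat Lions, Bears, Titans, Owls, but each of them lost to Foxes. No two-step path.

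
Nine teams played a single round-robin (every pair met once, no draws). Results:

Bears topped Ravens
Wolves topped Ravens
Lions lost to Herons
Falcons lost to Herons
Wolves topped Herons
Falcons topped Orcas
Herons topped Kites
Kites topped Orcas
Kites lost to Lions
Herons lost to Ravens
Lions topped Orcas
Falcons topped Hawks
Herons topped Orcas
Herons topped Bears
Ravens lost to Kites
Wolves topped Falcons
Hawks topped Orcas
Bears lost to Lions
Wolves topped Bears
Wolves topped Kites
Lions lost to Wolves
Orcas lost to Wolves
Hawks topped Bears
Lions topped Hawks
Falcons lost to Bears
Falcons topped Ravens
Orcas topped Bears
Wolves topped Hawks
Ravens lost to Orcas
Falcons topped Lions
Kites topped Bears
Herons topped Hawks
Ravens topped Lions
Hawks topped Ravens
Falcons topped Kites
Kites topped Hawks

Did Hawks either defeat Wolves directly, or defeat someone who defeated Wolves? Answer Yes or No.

No

Hawks did not beat Wolves directly.
Hawks beat Bears, Orcas, Ravens, but each of them lost to Wolves. No two-step path.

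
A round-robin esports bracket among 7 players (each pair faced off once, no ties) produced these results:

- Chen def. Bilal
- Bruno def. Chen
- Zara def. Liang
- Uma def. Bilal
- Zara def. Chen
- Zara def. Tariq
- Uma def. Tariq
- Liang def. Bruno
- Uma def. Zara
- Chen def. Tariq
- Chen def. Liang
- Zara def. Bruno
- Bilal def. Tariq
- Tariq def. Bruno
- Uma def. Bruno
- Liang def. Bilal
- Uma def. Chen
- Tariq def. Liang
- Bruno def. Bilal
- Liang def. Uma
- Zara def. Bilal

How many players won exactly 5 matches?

2

Win totals: Bruno 2, Tariq 2, Zara 5, Liang 3, Uma 5, Chen 3, Bilal 1.
Exactly 5: Zara, Uma — 2 players.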